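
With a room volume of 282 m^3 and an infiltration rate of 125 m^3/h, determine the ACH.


ACH = flow / volume
ACH = 125 / 282
ACH = 0.443

0.443


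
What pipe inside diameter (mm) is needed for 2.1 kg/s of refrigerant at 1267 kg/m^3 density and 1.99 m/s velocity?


A = m_dot / (rho * v) = 2.1 / (1267 * 1.99) = 0.0008328937505 m^2
d = sqrt(4*A/pi) * 1000
d = 32.6 mm

32.6


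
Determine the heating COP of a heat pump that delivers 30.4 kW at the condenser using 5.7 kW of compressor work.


COP_hp = Q_cond / W
COP_hp = 30.4 / 5.7
COP_hp = 5.333

5.333


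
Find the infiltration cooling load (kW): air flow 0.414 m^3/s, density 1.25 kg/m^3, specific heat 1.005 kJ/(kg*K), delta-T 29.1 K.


Q = V_dot * rho * cp * dT
Q = 0.414 * 1.25 * 1.005 * 29.1
Q = 15.135 kW

15.135


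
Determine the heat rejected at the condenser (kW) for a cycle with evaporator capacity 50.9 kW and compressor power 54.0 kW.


Q_cond = Q_evap + W
Q_cond = 50.9 + 54.0
Q_cond = 104.9 kW

104.9


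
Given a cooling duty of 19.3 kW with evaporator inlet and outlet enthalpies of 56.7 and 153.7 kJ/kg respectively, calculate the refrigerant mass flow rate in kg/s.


dh = 153.7 - 56.7 = 97.0 kJ/kg
m_dot = Q / dh = 19.3 / 97.0 = 0.199 kg/s

0.199


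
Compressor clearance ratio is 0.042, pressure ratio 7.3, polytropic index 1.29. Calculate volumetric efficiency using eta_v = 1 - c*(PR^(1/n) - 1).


PR^(1/n) = 7.3^(1/1.29) = 4.66920054
eta_v = 1 - 0.042 * (4.66920054 - 1)
eta_v = 0.8459

0.8459


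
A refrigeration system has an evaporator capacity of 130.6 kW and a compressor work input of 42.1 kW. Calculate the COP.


COP = Q_evap / W
COP = 130.6 / 42.1
COP = 3.102

3.102


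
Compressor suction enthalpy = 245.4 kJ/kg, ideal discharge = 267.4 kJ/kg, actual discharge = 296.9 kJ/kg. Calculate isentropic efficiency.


dh_ideal = 267.4 - 245.4 = 22.0 kJ/kg
dh_actual = 296.9 - 245.4 = 51.5 kJ/kg
eta_s = dh_ideal / dh_actual = 22.0 / 51.5
eta_s = 0.4272

0.4272


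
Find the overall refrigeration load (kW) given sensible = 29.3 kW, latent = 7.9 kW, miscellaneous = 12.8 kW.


Q_total = Q_s + Q_l + Q_misc
Q_total = 29.3 + 7.9 + 12.8
Q_total = 50.0 kW

50.0


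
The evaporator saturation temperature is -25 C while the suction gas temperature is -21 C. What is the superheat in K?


Superheat = T_suction - T_evap
Superheat = -21 - (-25)
Superheat = 4 K

4


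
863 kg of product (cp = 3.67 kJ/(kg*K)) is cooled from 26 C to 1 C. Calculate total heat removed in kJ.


dT = 26 - (1) = 25 K
Q = m * cp * dT = 863 * 3.67 * 25
Q = 79180 kJ

79180


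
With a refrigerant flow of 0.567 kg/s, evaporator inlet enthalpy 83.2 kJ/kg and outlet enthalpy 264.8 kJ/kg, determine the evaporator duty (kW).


dh = 264.8 - 83.2 = 181.6 kJ/kg
Q_evap = m_dot * dh = 0.567 * 181.6
Q_evap = 102.97 kW

102.97


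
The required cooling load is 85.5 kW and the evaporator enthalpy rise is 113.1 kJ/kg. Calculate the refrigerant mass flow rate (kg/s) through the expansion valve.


m_dot = Q / dh
m_dot = 85.5 / 113.1
m_dot = 0.756 kg/s

0.756


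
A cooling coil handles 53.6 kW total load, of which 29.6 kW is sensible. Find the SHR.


SHR = Q_sensible / Q_total
SHR = 29.6 / 53.6
SHR = 0.552

0.552


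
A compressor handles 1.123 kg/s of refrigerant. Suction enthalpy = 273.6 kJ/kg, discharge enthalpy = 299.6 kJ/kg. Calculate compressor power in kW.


dh = 299.6 - 273.6 = 26.0 kJ/kg
W = m_dot * dh = 1.123 * 26.0 = 29.2 kW

29.2


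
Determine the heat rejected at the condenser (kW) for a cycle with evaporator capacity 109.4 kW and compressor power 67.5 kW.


Q_cond = Q_evap + W
Q_cond = 109.4 + 67.5
Q_cond = 176.9 kW

176.9


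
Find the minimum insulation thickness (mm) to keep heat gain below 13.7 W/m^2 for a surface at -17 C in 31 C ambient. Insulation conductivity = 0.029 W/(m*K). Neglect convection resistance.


dT = 31 - (-17) = 48 K
thickness = k * dT / q_max * 1000
thickness = 0.029 * 48 / 13.7 * 1000
thickness = 101.6 mm

101.6


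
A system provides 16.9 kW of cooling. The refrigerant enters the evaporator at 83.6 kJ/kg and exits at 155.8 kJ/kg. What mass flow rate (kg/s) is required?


dh = 155.8 - 83.6 = 72.2 kJ/kg
m_dot = Q / dh = 16.9 / 72.2 = 0.2341 kg/s

0.2341


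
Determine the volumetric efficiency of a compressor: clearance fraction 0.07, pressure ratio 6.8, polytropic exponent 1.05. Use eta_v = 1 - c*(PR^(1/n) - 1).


PR^(1/n) = 6.8^(1/1.05) = 6.2067697
eta_v = 1 - 0.07 * (6.2067697 - 1)
eta_v = 0.6355

0.6355


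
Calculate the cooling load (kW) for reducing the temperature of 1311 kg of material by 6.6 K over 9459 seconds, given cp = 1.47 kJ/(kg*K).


Q = m * cp * dT / t
Q = 1311 * 1.47 * 6.6 / 9459
Q = 1.345 kW

1.345


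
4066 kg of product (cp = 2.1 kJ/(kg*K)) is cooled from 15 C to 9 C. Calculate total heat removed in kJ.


dT = 15 - (9) = 6 K
Q = m * cp * dT = 4066 * 2.1 * 6
Q = 51232 kJ

51232


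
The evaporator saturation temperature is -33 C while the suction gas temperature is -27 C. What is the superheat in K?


Superheat = T_suction - T_evap
Superheat = -27 - (-33)
Superheat = 6 K

6


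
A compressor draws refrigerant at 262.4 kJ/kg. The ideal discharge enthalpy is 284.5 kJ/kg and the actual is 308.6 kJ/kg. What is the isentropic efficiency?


dh_ideal = 284.5 - 262.4 = 22.1 kJ/kg
dh_actual = 308.6 - 262.4 = 46.2 kJ/kg
eta_s = dh_ideal / dh_actual = 22.1 / 46.2
eta_s = 0.4784

0.4784


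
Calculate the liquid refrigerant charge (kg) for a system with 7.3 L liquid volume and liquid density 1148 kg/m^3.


Charge = V * rho / 1000
Charge = 7.3 * 1148 / 1000
Charge = 8.38 kg

8.38


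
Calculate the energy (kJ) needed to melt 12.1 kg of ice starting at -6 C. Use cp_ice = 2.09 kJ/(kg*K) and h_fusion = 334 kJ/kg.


Sensible heat = cp * dT = 2.09 * 6 = 12.54 kJ/kg
Total per kg = 12.54 + 334 = 346.54 kJ/kg
Q = m * total = 12.1 * 346.54
Q = 4193.1 kJ

4193.1


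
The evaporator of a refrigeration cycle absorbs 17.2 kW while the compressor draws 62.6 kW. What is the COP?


COP = Q_evap / W
COP = 17.2 / 62.6
COP = 0.275

0.275


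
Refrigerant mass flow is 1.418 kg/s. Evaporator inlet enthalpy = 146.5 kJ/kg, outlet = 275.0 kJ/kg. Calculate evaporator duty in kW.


dh = 275.0 - 146.5 = 128.5 kJ/kg
Q_evap = m_dot * dh = 1.418 * 128.5
Q_evap = 182.21 kW

182.21


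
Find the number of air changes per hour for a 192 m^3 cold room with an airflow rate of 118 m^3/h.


ACH = flow / volume
ACH = 118 / 192
ACH = 0.615

0.615


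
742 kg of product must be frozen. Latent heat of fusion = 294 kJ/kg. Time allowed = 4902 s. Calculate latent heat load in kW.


Q_lat = m * h_fg / t
Q_lat = 742 * 294 / 4902
Q_lat = 44.5 kW

44.5


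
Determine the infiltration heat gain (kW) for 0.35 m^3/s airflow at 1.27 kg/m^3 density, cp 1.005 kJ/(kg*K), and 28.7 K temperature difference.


Q = V_dot * rho * cp * dT
Q = 0.35 * 1.27 * 1.005 * 28.7
Q = 12.821 kW

12.821


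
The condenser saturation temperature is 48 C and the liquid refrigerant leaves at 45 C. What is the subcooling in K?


Subcooling = T_cond - T_liquid
Subcooling = 48 - 45
Subcooling = 3 K

3


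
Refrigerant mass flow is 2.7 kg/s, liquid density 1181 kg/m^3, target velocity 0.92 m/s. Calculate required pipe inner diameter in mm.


A = m_dot / (rho * v) = 2.7 / (1181 * 0.92) = 0.002484997975 m^2
d = sqrt(4*A/pi) * 1000
d = 56.2 mm

56.2


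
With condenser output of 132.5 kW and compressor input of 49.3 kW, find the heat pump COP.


COP_hp = Q_cond / W
COP_hp = 132.5 / 49.3
COP_hp = 2.688

2.688


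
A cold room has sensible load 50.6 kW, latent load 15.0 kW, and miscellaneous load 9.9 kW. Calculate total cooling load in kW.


Q_total = Q_s + Q_l + Q_misc
Q_total = 50.6 + 15.0 + 9.9
Q_total = 75.5 kW

75.5


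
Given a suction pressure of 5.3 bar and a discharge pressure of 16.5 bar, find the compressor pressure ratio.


PR = P_high / P_low
PR = 16.5 / 5.3
PR = 3.113

3.113


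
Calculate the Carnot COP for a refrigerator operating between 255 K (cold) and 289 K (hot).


dT = 289 - 255 = 34 K
COP_carnot = T_cold / dT = 255 / 34
COP_carnot = 7.5

7.5


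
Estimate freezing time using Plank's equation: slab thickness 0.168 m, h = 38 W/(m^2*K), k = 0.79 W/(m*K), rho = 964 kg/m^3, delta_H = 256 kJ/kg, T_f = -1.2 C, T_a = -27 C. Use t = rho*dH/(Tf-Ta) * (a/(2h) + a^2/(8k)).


dT = -1.2 - (-27) = 25.8 K
term1 = a/(2h) = 0.168/(2*38) = 0.002210526316
term2 = a^2/(8k) = 0.168^2/(8*0.79) = 0.004465822785
t = rho*dH*1000/dT * (term1 + term2)
t = 964*256*1000/25.8 * (0.002210526316 + 0.004465822785)
t = 63861 s

63861


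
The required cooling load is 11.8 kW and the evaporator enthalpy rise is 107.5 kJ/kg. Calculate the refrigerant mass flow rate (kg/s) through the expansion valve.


m_dot = Q / dh
m_dot = 11.8 / 107.5
m_dot = 0.1098 kg/s

0.1098


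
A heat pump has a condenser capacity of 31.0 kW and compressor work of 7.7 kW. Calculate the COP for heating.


COP_hp = Q_cond / W
COP_hp = 31.0 / 7.7
COP_hp = 4.026

4.026


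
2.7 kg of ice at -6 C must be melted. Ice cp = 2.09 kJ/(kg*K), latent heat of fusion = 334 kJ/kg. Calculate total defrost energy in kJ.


Sensible heat = cp * dT = 2.09 * 6 = 12.54 kJ/kg
Total per kg = 12.54 + 334 = 346.54 kJ/kg
Q = m * total = 2.7 * 346.54
Q = 935.7 kJ

935.7


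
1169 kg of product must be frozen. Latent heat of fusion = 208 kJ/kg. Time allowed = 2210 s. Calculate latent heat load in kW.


Q_lat = m * h_fg / t
Q_lat = 1169 * 208 / 2210
Q_lat = 110.02 kW

110.02


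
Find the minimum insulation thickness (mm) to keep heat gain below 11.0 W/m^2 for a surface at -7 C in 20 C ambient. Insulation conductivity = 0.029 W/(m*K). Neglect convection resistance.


dT = 20 - (-7) = 27 K
thickness = k * dT / q_max * 1000
thickness = 0.029 * 27 / 11.0 * 1000
thickness = 71.2 mm

71.2


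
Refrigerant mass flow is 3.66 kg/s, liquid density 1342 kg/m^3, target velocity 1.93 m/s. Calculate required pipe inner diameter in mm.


A = m_dot / (rho * v) = 3.66 / (1342 * 1.93) = 0.001413094677 m^2
d = sqrt(4*A/pi) * 1000
d = 42.4 mm

42.4


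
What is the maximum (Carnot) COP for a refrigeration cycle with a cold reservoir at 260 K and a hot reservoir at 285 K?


dT = 285 - 260 = 25 K
COP_carnot = T_cold / dT = 260 / 25
COP_carnot = 10.4

10.4


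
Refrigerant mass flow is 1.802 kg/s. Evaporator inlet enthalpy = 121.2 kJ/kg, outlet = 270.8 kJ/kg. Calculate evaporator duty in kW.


dh = 270.8 - 121.2 = 149.6 kJ/kg
Q_evap = m_dot * dh = 1.802 * 149.6
Q_evap = 269.58 kW

269.58


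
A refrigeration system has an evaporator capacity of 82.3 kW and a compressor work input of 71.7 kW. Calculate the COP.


COP = Q_evap / W
COP = 82.3 / 71.7
COP = 1.148

1.148


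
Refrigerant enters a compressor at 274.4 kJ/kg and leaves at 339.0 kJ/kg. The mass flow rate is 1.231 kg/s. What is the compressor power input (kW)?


dh = 339.0 - 274.4 = 64.6 kJ/kg
W = m_dot * dh = 1.231 * 64.6 = 79.52 kW

79.52


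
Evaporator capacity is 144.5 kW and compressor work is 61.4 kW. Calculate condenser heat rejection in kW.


Q_cond = Q_evap + W
Q_cond = 144.5 + 61.4
Q_cond = 205.9 kW

205.9


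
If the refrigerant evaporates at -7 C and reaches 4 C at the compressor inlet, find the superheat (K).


Superheat = T_suction - T_evap
Superheat = 4 - (-7)
Superheat = 11 K

11


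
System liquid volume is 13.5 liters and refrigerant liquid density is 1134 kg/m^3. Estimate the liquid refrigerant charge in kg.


Charge = V * rho / 1000
Charge = 13.5 * 1134 / 1000
Charge = 15.31 kg

15.31


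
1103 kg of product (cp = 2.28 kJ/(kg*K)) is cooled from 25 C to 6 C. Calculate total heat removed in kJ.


dT = 25 - (6) = 19 K
Q = m * cp * dT = 1103 * 2.28 * 19
Q = 47782 kJ

47782


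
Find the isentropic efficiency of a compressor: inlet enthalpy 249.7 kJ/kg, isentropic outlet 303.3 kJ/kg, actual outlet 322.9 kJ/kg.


dh_ideal = 303.3 - 249.7 = 53.6 kJ/kg
dh_actual = 322.9 - 249.7 = 73.2 kJ/kg
eta_s = dh_ideal / dh_actual = 53.6 / 73.2
eta_s = 0.7322

0.7322


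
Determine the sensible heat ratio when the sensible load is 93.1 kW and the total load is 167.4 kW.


SHR = Q_sensible / Q_total
SHR = 93.1 / 167.4
SHR = 0.556

0.556


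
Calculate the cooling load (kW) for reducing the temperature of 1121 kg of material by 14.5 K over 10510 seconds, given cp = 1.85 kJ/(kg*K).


Q = m * cp * dT / t
Q = 1121 * 1.85 * 14.5 / 10510
Q = 2.861 kW

2.861


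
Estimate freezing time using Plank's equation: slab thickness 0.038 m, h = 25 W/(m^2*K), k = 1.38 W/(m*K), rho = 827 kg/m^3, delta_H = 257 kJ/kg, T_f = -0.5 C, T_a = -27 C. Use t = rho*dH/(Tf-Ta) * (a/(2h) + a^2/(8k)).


dT = -0.5 - (-27) = 26.5 K
term1 = a/(2h) = 0.038/(2*25) = 0.00076
term2 = a^2/(8k) = 0.038^2/(8*1.38) = 0.0001307971014
t = rho*dH*1000/dT * (term1 + term2)
t = 827*257*1000/26.5 * (0.00076 + 0.0001307971014)
t = 7144 s

7144


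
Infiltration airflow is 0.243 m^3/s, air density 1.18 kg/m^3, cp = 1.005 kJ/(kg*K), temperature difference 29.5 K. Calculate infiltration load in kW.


Q = V_dot * rho * cp * dT
Q = 0.243 * 1.18 * 1.005 * 29.5
Q = 8.501 kW

8.501


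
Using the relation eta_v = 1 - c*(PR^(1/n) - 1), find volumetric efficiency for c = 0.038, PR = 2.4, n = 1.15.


PR^(1/n) = 2.4^(1/1.15) = 2.14100889
eta_v = 1 - 0.038 * (2.14100889 - 1)
eta_v = 0.9566

0.9566


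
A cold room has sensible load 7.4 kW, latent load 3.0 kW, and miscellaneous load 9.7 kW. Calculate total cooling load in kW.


Q_total = Q_s + Q_l + Q_misc
Q_total = 7.4 + 3.0 + 9.7
Q_total = 20.1 kW

20.1


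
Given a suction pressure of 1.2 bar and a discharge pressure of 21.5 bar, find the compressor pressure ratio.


PR = P_high / P_low
PR = 21.5 / 1.2
PR = 17.917

17.917


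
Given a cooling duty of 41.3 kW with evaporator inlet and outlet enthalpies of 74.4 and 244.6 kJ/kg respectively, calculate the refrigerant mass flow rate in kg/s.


dh = 244.6 - 74.4 = 170.2 kJ/kg
m_dot = Q / dh = 41.3 / 170.2 = 0.2427 kg/s

0.2427


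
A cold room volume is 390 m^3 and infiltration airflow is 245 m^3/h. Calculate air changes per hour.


ACH = flow / volume
ACH = 245 / 390
ACH = 0.628

0.628


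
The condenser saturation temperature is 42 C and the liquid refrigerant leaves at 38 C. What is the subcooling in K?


Subcooling = T_cond - T_liquid
Subcooling = 42 - 38
Subcooling = 4 K

4


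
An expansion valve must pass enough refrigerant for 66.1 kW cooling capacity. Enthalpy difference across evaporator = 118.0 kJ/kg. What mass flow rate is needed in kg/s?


m_dot = Q / dh
m_dot = 66.1 / 118.0
m_dot = 0.5602 kg/s

0.5602


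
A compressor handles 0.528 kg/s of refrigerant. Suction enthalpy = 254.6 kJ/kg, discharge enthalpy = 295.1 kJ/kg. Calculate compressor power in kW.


dh = 295.1 - 254.6 = 40.5 kJ/kg
W = m_dot * dh = 0.528 * 40.5 = 21.38 kW

21.38


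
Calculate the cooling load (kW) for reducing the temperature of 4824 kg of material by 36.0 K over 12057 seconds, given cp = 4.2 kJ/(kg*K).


Q = m * cp * dT / t
Q = 4824 * 4.2 * 36.0 / 12057
Q = 60.495 kW

60.495


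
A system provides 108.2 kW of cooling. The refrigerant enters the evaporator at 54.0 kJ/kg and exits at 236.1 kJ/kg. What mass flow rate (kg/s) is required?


dh = 236.1 - 54.0 = 182.1 kJ/kg
m_dot = Q / dh = 108.2 / 182.1 = 0.5942 kg/s

0.5942


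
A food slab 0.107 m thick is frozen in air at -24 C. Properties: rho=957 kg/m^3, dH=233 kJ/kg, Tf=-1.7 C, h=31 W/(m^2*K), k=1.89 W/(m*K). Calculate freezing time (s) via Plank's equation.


dT = -1.7 - (-24) = 22.3 K
term1 = a/(2h) = 0.107/(2*31) = 0.001725806452
term2 = a^2/(8k) = 0.107^2/(8*1.89) = 0.0007572089947
t = rho*dH*1000/dT * (term1 + term2)
t = 957*233*1000/22.3 * (0.001725806452 + 0.0007572089947)
t = 24828 s

24828


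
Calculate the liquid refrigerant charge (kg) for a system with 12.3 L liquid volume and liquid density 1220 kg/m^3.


Charge = V * rho / 1000
Charge = 12.3 * 1220 / 1000
Charge = 15.01 kg

15.01


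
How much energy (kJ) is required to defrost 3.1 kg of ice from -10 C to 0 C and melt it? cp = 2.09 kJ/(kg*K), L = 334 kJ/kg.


Sensible heat = cp * dT = 2.09 * 10 = 20.9 kJ/kg
Total per kg = 20.9 + 334 = 354.9 kJ/kg
Q = m * total = 3.1 * 354.9
Q = 1100.2 kJ

1100.2


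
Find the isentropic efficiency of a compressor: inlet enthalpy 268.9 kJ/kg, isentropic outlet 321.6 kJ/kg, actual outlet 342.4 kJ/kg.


dh_ideal = 321.6 - 268.9 = 52.7 kJ/kg
dh_actual = 342.4 - 268.9 = 73.5 kJ/kg
eta_s = dh_ideal / dh_actual = 52.7 / 73.5
eta_s = 0.717

0.717


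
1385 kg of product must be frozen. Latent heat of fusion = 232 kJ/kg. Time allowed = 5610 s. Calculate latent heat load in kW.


Q_lat = m * h_fg / t
Q_lat = 1385 * 232 / 5610
Q_lat = 57.28 kW

57.28


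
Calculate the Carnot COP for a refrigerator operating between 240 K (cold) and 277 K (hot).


dT = 277 - 240 = 37 K
COP_carnot = T_cold / dT = 240 / 37
COP_carnot = 6.486

6.486


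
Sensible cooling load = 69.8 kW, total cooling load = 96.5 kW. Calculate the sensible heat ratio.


SHR = Q_sensible / Q_total
SHR = 69.8 / 96.5
SHR = 0.723

0.723


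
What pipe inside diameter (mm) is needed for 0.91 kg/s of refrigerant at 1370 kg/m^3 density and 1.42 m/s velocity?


A = m_dot / (rho * v) = 0.91 / (1370 * 1.42) = 0.0004677701244 m^2
d = sqrt(4*A/pi) * 1000
d = 24.4 mm

24.4


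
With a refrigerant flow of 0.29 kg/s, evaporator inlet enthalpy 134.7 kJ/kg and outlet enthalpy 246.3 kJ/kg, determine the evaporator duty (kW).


dh = 246.3 - 134.7 = 111.6 kJ/kg
Q_evap = m_dot * dh = 0.29 * 111.6
Q_evap = 32.36 kW

32.36


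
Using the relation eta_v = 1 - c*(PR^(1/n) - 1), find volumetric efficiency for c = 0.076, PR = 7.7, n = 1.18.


PR^(1/n) = 7.7^(1/1.18) = 5.63979511
eta_v = 1 - 0.076 * (5.63979511 - 1)
eta_v = 0.6474

0.6474


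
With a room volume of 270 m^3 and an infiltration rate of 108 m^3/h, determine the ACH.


ACH = flow / volume
ACH = 108 / 270
ACH = 0.4

0.4


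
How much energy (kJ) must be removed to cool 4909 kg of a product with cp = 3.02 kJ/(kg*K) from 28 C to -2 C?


dT = 28 - (-2) = 30 K
Q = m * cp * dT = 4909 * 3.02 * 30
Q = 444755 kJ

444755


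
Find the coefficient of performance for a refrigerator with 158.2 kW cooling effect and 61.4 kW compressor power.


COP = Q_evap / W
COP = 158.2 / 61.4
COP = 2.577

2.577


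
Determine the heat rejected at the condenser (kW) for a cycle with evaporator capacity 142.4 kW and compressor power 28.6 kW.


Q_cond = Q_evap + W
Q_cond = 142.4 + 28.6
Q_cond = 171.0 kW

171.0


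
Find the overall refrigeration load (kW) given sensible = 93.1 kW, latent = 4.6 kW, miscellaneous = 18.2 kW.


Q_total = Q_s + Q_l + Q_misc
Q_total = 93.1 + 4.6 + 18.2
Q_total = 115.9 kW

115.9


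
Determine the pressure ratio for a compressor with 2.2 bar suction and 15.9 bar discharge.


PR = P_high / P_low
PR = 15.9 / 2.2
PR = 7.227

7.227


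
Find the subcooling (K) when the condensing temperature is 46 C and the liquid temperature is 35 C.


Subcooling = T_cond - T_liquid
Subcooling = 46 - 35
Subcooling = 11 K

11


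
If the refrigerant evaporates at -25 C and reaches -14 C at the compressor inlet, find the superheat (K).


Superheat = T_suction - T_evap
Superheat = -14 - (-25)
Superheat = 11 K

11


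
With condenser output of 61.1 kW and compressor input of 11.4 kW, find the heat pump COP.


COP_hp = Q_cond / W
COP_hp = 61.1 / 11.4
COP_hp = 5.36

5.36


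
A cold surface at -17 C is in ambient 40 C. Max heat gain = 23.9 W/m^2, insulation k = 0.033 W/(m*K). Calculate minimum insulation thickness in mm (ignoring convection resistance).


dT = 40 - (-17) = 57 K
thickness = k * dT / q_max * 1000
thickness = 0.033 * 57 / 23.9 * 1000
thickness = 78.7 mm

78.7


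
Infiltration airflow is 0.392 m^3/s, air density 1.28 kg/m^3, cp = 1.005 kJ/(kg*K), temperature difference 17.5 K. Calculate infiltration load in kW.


Q = V_dot * rho * cp * dT
Q = 0.392 * 1.28 * 1.005 * 17.5
Q = 8.825 kW

8.825


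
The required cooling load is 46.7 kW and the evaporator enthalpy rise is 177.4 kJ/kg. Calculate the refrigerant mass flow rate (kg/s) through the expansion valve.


m_dot = Q / dh
m_dot = 46.7 / 177.4
m_dot = 0.2632 kg/s

0.2632


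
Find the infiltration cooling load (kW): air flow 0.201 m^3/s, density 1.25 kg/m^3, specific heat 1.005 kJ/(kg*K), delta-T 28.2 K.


Q = V_dot * rho * cp * dT
Q = 0.201 * 1.25 * 1.005 * 28.2
Q = 7.121 kW

7.121


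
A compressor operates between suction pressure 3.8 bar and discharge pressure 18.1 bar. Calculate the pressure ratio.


PR = P_high / P_low
PR = 18.1 / 3.8
PR = 4.763

4.763


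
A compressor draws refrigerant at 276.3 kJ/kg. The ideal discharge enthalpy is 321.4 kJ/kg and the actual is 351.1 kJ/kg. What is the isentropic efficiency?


dh_ideal = 321.4 - 276.3 = 45.1 kJ/kg
dh_actual = 351.1 - 276.3 = 74.8 kJ/kg
eta_s = dh_ideal / dh_actual = 45.1 / 74.8
eta_s = 0.6029

0.6029


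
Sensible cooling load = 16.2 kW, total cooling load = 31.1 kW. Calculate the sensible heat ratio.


SHR = Q_sensible / Q_total
SHR = 16.2 / 31.1
SHR = 0.521

0.521


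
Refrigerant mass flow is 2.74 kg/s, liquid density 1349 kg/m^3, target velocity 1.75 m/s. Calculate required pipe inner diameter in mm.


A = m_dot / (rho * v) = 2.74 / (1349 * 1.75) = 0.001160648099 m^2
d = sqrt(4*A/pi) * 1000
d = 38.4 mm

38.4


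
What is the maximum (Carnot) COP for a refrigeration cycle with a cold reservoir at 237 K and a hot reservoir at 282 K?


dT = 282 - 237 = 45 K
COP_carnot = T_cold / dT = 237 / 45
COP_carnot = 5.267

5.267


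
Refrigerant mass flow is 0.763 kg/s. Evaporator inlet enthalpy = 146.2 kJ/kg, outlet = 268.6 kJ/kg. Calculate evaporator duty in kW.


dh = 268.6 - 146.2 = 122.4 kJ/kg
Q_evap = m_dot * dh = 0.763 * 122.4
Q_evap = 93.39 kW

93.39


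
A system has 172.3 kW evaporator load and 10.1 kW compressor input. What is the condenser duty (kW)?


Q_cond = Q_evap + W
Q_cond = 172.3 + 10.1
Q_cond = 182.4 kW

182.4


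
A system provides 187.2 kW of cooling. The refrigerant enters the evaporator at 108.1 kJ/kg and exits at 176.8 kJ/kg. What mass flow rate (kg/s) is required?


dh = 176.8 - 108.1 = 68.7 kJ/kg
m_dot = Q / dh = 187.2 / 68.7 = 2.7249 kg/s

2.7249


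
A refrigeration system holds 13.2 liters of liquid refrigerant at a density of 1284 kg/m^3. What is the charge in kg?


Charge = V * rho / 1000
Charge = 13.2 * 1284 / 1000
Charge = 16.95 kg

16.95


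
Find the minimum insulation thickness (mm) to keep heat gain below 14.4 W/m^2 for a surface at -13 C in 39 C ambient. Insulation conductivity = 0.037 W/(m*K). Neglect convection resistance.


dT = 39 - (-13) = 52 K
thickness = k * dT / q_max * 1000
thickness = 0.037 * 52 / 14.4 * 1000
thickness = 133.6 mm

133.6


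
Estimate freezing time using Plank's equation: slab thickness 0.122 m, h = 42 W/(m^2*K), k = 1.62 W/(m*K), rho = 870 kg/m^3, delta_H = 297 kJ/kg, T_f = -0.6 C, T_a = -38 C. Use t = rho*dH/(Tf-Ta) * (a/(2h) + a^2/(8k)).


dT = -0.6 - (-38) = 37.4 K
term1 = a/(2h) = 0.122/(2*42) = 0.001452380952
term2 = a^2/(8k) = 0.122^2/(8*1.62) = 0.00114845679
t = rho*dH*1000/dT * (term1 + term2)
t = 870*297*1000/37.4 * (0.001452380952 + 0.00114845679)
t = 17969 s

17969


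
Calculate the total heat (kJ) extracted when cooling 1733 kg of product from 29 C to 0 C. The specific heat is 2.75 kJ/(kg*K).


dT = 29 - (0) = 29 K
Q = m * cp * dT = 1733 * 2.75 * 29
Q = 138207 kJ

138207


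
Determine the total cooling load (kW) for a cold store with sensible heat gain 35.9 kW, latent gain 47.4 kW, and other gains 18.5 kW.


Q_total = Q_s + Q_l + Q_misc
Q_total = 35.9 + 47.4 + 18.5
Q_total = 101.8 kW

101.8


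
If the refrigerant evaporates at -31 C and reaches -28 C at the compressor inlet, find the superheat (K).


Superheat = T_suction - T_evap
Superheat = -28 - (-31)
Superheat = 3 K

3


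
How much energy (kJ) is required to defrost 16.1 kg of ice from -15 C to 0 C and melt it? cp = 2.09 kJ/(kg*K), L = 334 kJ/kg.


Sensible heat = cp * dT = 2.09 * 15 = 31.35 kJ/kg
Total per kg = 31.35 + 334 = 365.35 kJ/kg
Q = m * total = 16.1 * 365.35
Q = 5882.1 kJ

5882.1


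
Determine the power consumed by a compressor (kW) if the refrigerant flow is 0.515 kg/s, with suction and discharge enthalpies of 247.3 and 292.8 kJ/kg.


dh = 292.8 - 247.3 = 45.5 kJ/kg
W = m_dot * dh = 0.515 * 45.5 = 23.43 kW

23.43


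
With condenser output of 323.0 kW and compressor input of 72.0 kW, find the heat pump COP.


COP_hp = Q_cond / W
COP_hp = 323.0 / 72.0
COP_hp = 4.486

4.486


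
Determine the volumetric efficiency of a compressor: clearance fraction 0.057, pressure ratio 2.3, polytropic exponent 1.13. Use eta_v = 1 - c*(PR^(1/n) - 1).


PR^(1/n) = 2.3^(1/1.13) = 2.08984044
eta_v = 1 - 0.057 * (2.08984044 - 1)
eta_v = 0.9379

0.9379


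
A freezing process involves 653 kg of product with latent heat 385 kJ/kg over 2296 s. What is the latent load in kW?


Q_lat = m * h_fg / t
Q_lat = 653 * 385 / 2296
Q_lat = 109.5 kW

109.5


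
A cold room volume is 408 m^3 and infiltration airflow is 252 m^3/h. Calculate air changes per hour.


ACH = flow / volume
ACH = 252 / 408
ACH = 0.618

0.618


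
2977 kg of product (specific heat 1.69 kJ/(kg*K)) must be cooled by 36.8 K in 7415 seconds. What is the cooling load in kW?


Q = m * cp * dT / t
Q = 2977 * 1.69 * 36.8 / 7415
Q = 24.969 kW

24.969


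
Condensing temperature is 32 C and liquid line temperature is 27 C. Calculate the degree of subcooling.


Subcooling = T_cond - T_liquid
Subcooling = 32 - 27
Subcooling = 5 K

5


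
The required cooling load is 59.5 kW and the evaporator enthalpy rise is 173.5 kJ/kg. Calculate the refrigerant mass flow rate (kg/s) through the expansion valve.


m_dot = Q / dh
m_dot = 59.5 / 173.5
m_dot = 0.3429 kg/s

0.3429


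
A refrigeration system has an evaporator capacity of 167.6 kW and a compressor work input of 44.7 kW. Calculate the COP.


COP = Q_evap / W
COP = 167.6 / 44.7
COP = 3.749

3.749


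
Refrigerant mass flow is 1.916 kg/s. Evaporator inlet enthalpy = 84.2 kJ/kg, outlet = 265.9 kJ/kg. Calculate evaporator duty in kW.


dh = 265.9 - 84.2 = 181.7 kJ/kg
Q_evap = m_dot * dh = 1.916 * 181.7
Q_evap = 348.14 kW

348.14


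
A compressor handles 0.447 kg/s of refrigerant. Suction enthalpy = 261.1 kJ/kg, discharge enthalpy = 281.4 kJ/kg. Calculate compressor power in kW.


dh = 281.4 - 261.1 = 20.3 kJ/kg
W = m_dot * dh = 0.447 * 20.3 = 9.07 kW

9.07


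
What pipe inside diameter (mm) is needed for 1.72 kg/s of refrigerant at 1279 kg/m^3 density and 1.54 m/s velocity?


A = m_dot / (rho * v) = 1.72 / (1279 * 1.54) = 0.0008732471594 m^2
d = sqrt(4*A/pi) * 1000
d = 33.3 mm

33.3


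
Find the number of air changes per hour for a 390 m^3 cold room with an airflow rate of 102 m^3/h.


ACH = flow / volume
ACH = 102 / 390
ACH = 0.262

0.262


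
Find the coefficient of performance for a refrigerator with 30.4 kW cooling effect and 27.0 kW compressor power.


COP = Q_evap / W
COP = 30.4 / 27.0
COP = 1.126

1.126


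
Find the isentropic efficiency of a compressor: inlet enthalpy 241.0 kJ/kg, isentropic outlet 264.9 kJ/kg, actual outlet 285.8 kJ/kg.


dh_ideal = 264.9 - 241.0 = 23.9 kJ/kg
dh_actual = 285.8 - 241.0 = 44.8 kJ/kg
eta_s = dh_ideal / dh_actual = 23.9 / 44.8
eta_s = 0.5335

0.5335


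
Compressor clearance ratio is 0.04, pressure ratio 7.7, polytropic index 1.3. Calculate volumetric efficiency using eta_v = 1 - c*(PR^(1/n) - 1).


PR^(1/n) = 7.7^(1/1.3) = 4.80746291
eta_v = 1 - 0.04 * (4.80746291 - 1)
eta_v = 0.8477

0.8477


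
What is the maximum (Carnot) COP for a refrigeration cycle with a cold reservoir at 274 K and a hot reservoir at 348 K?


dT = 348 - 274 = 74 K
COP_carnot = T_cold / dT = 274 / 74
COP_carnot = 3.703

3.703


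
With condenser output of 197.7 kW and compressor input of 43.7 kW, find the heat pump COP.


COP_hp = Q_cond / W
COP_hp = 197.7 / 43.7
COP_hp = 4.524

4.524


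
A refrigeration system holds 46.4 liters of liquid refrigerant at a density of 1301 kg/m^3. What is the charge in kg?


Charge = V * rho / 1000
Charge = 46.4 * 1301 / 1000
Charge = 60.37 kg

60.37


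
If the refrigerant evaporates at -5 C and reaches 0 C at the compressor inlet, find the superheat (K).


Superheat = T_suction - T_evap
Superheat = 0 - (-5)
Superheat = 5 K

5


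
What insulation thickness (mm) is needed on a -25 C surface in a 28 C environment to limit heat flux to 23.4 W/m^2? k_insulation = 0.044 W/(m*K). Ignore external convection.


dT = 28 - (-25) = 53 K
thickness = k * dT / q_max * 1000
thickness = 0.044 * 53 / 23.4 * 1000
thickness = 99.7 mm

99.7


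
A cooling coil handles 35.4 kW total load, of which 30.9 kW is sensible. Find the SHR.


SHR = Q_sensible / Q_total
SHR = 30.9 / 35.4
SHR = 0.873

0.873


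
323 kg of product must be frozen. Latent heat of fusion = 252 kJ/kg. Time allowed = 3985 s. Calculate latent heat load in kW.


Q_lat = m * h_fg / t
Q_lat = 323 * 252 / 3985
Q_lat = 20.43 kW

20.43


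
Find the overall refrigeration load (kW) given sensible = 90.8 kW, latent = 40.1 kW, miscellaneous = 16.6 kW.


Q_total = Q_s + Q_l + Q_misc
Q_total = 90.8 + 40.1 + 16.6
Q_total = 147.5 kW

147.5


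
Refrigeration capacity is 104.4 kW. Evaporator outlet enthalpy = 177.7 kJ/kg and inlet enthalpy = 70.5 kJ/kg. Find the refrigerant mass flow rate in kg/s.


dh = 177.7 - 70.5 = 107.2 kJ/kg
m_dot = Q / dh = 104.4 / 107.2 = 0.9739 kg/s

0.9739


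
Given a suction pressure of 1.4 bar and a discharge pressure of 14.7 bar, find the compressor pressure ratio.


PR = P_high / P_low
PR = 14.7 / 1.4
PR = 10.5

10.5


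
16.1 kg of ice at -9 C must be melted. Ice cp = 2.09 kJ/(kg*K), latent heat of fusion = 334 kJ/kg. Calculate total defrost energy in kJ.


Sensible heat = cp * dT = 2.09 * 9 = 18.81 kJ/kg
Total per kg = 18.81 + 334 = 352.81 kJ/kg
Q = m * total = 16.1 * 352.81
Q = 5680.2 kJ

5680.2


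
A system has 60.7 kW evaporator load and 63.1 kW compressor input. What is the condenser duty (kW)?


Q_cond = Q_evap + W
Q_cond = 60.7 + 63.1
Q_cond = 123.8 kW

123.8


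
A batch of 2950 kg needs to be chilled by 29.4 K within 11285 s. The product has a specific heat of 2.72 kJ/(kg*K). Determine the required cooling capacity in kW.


Q = m * cp * dT / t
Q = 2950 * 2.72 * 29.4 / 11285
Q = 20.904 kW

20.904


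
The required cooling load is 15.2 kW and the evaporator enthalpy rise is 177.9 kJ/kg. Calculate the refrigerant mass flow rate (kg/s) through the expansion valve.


m_dot = Q / dh
m_dot = 15.2 / 177.9
m_dot = 0.0854 kg/s

0.0854


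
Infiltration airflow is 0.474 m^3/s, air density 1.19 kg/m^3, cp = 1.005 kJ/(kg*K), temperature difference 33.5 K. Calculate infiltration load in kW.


Q = V_dot * rho * cp * dT
Q = 0.474 * 1.19 * 1.005 * 33.5
Q = 18.99 kW

18.99


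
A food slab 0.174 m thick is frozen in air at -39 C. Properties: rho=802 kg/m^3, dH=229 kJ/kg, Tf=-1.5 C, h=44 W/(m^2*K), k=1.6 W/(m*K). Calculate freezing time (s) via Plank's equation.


dT = -1.5 - (-39) = 37.5 K
term1 = a/(2h) = 0.174/(2*44) = 0.001977272727
term2 = a^2/(8k) = 0.174^2/(8*1.6) = 0.0023653125
t = rho*dH*1000/dT * (term1 + term2)
t = 802*229*1000/37.5 * (0.001977272727 + 0.0023653125)
t = 21268 s

21268


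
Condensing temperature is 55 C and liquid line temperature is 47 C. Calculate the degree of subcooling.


Subcooling = T_cond - T_liquid
Subcooling = 55 - 47
Subcooling = 8 K

8


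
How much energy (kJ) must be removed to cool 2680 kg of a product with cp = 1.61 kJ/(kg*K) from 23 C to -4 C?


dT = 23 - (-4) = 27 K
Q = m * cp * dT = 2680 * 1.61 * 27
Q = 116500 kJ

116500


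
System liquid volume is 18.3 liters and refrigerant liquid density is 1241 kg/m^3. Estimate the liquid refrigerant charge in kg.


Charge = V * rho / 1000
Charge = 18.3 * 1241 / 1000
Charge = 22.71 kg

22.71


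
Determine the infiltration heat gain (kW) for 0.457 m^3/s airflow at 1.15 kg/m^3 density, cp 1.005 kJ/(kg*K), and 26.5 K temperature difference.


Q = V_dot * rho * cp * dT
Q = 0.457 * 1.15 * 1.005 * 26.5
Q = 13.997 kW

13.997


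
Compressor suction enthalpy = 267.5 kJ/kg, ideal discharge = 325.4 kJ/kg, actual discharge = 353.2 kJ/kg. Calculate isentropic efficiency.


dh_ideal = 325.4 - 267.5 = 57.9 kJ/kg
dh_actual = 353.2 - 267.5 = 85.7 kJ/kg
eta_s = dh_ideal / dh_actual = 57.9 / 85.7
eta_s = 0.6756

0.6756


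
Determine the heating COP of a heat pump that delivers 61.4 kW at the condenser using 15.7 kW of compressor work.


COP_hp = Q_cond / W
COP_hp = 61.4 / 15.7
COP_hp = 3.911

3.911


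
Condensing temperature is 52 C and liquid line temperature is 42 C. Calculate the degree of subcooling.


Subcooling = T_cond - T_liquid
Subcooling = 52 - 42
Subcooling = 10 K

10


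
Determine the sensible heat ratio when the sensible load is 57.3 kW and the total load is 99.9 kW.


SHR = Q_sensible / Q_total
SHR = 57.3 / 99.9
SHR = 0.574

0.574


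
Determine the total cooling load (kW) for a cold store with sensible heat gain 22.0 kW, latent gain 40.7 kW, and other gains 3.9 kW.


Q_total = Q_s + Q_l + Q_misc
Q_total = 22.0 + 40.7 + 3.9
Q_total = 66.6 kW

66.6


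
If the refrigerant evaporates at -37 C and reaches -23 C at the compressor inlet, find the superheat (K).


Superheat = T_suction - T_evap
Superheat = -23 - (-37)
Superheat = 14 K

14


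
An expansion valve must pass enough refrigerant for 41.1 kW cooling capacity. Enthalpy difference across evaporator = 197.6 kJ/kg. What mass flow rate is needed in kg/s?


m_dot = Q / dh
m_dot = 41.1 / 197.6
m_dot = 0.208 kg/s

0.208


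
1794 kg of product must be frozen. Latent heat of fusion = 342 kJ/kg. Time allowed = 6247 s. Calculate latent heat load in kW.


Q_lat = m * h_fg / t
Q_lat = 1794 * 342 / 6247
Q_lat = 98.21 kW

98.21


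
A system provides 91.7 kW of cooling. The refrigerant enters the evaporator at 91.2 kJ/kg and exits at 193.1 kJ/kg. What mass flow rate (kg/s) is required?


dh = 193.1 - 91.2 = 101.9 kJ/kg
m_dot = Q / dh = 91.7 / 101.9 = 0.8999 kg/s

0.8999


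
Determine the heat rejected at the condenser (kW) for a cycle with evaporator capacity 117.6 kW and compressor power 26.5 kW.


Q_cond = Q_evap + W
Q_cond = 117.6 + 26.5
Q_cond = 144.1 kW

144.1


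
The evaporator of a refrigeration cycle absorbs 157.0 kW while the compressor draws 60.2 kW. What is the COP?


COP = Q_evap / W
COP = 157.0 / 60.2
COP = 2.608

2.608


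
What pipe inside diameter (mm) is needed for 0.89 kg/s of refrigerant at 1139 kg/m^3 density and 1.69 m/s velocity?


A = m_dot / (rho * v) = 0.89 / (1139 * 1.69) = 0.0004623592791 m^2
d = sqrt(4*A/pi) * 1000
d = 24.3 mm

24.3


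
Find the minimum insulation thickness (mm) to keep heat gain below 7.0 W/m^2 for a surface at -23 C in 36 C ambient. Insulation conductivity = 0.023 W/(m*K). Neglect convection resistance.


dT = 36 - (-23) = 59 K
thickness = k * dT / q_max * 1000
thickness = 0.023 * 59 / 7.0 * 1000
thickness = 193.9 mm

193.9


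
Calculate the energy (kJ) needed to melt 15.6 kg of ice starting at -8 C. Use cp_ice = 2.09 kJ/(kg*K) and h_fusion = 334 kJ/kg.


Sensible heat = cp * dT = 2.09 * 8 = 16.72 kJ/kg
Total per kg = 16.72 + 334 = 350.72 kJ/kg
Q = m * total = 15.6 * 350.72
Q = 5471.2 kJ

5471.2


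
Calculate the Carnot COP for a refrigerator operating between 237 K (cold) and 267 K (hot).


dT = 267 - 237 = 30 K
COP_carnot = T_cold / dT = 237 / 30
COP_carnot = 7.9

7.9


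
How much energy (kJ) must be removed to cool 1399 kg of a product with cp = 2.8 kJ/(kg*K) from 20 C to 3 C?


dT = 20 - (3) = 17 K
Q = m * cp * dT = 1399 * 2.8 * 17
Q = 66592 kJ

66592


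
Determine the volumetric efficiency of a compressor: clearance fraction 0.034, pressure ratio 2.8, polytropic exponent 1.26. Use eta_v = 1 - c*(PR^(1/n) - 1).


PR^(1/n) = 2.8^(1/1.26) = 2.26405684
eta_v = 1 - 0.034 * (2.26405684 - 1)
eta_v = 0.957

0.957


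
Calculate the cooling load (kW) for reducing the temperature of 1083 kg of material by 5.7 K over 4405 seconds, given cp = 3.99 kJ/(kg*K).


Q = m * cp * dT / t
Q = 1083 * 3.99 * 5.7 / 4405
Q = 5.592 kW

5.592


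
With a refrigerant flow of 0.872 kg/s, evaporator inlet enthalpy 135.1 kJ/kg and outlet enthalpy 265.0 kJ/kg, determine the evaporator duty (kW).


dh = 265.0 - 135.1 = 129.9 kJ/kg
Q_evap = m_dot * dh = 0.872 * 129.9
Q_evap = 113.27 kW

113.27


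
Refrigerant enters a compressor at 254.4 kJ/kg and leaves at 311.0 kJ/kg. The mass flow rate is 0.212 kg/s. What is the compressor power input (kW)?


dh = 311.0 - 254.4 = 56.6 kJ/kg
W = m_dot * dh = 0.212 * 56.6 = 12.0 kW

12.0


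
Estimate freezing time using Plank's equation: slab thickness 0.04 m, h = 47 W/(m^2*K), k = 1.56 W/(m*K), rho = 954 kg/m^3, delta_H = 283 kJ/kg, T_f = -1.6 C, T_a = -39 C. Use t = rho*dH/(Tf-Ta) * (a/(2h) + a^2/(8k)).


dT = -1.6 - (-39) = 37.4 K
term1 = a/(2h) = 0.04/(2*47) = 0.0004255319149
term2 = a^2/(8k) = 0.04^2/(8*1.56) = 0.0001282051282
t = rho*dH*1000/dT * (term1 + term2)
t = 954*283*1000/37.4 * (0.0004255319149 + 0.0001282051282)
t = 3997 s

3997


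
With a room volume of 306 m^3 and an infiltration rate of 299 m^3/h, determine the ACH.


ACH = flow / volume
ACH = 299 / 306
ACH = 0.977

0.977


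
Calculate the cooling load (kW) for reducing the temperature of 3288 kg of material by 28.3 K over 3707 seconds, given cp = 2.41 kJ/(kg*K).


Q = m * cp * dT / t
Q = 3288 * 2.41 * 28.3 / 3707
Q = 60.494 kW

60.494


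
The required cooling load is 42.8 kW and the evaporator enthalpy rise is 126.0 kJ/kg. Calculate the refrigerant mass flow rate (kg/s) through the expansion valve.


m_dot = Q / dh
m_dot = 42.8 / 126.0
m_dot = 0.3397 kg/s

0.3397


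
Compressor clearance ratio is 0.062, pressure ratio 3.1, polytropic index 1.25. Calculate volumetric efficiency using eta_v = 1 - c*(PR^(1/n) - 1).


PR^(1/n) = 3.1^(1/1.25) = 2.47223275
eta_v = 1 - 0.062 * (2.47223275 - 1)
eta_v = 0.9087

0.9087


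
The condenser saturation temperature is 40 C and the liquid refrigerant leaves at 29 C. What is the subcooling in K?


Subcooling = T_cond - T_liquid
Subcooling = 40 - 29
Subcooling = 11 K

11


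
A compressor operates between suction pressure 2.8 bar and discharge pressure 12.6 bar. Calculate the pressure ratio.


PR = P_high / P_low
PR = 12.6 / 2.8
PR = 4.5

4.5


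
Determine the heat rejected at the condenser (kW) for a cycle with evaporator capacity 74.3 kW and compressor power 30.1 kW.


Q_cond = Q_evap + W
Q_cond = 74.3 + 30.1
Q_cond = 104.4 kW

104.4


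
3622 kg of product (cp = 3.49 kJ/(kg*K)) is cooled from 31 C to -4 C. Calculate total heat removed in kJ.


dT = 31 - (-4) = 35 K
Q = m * cp * dT = 3622 * 3.49 * 35
Q = 442427 kJ

442427


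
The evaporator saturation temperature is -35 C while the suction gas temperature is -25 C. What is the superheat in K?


Superheat = T_suction - T_evap
Superheat = -25 - (-35)
Superheat = 10 K

10


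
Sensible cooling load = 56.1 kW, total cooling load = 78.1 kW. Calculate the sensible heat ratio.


SHR = Q_sensible / Q_total
SHR = 56.1 / 78.1
SHR = 0.718

0.718


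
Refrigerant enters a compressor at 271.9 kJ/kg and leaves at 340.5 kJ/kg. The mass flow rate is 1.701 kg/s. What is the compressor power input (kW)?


dh = 340.5 - 271.9 = 68.6 kJ/kg
W = m_dot * dh = 1.701 * 68.6 = 116.69 kW

116.69
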